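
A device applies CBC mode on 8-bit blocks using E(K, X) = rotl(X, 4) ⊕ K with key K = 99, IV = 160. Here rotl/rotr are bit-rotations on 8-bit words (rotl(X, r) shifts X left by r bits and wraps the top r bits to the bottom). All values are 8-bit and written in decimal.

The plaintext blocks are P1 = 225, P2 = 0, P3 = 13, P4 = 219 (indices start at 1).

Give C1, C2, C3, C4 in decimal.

CBC encryption: C_i = E(K, P_i ⊕ C_{i−1}), with C_{0} = IV.
C1: P1 ⊕ 160 = 65; E(K, 65) = 119.
C2: P2 ⊕ 119 = 119; E(K, 119) = 20.
C3: P3 ⊕ 20 = 25; E(K, 25) = 242.
C4: P4 ⊕ 242 = 41; E(K, 41) = 241.

C1 = 119, C2 = 20, C3 = 242, C4 = 241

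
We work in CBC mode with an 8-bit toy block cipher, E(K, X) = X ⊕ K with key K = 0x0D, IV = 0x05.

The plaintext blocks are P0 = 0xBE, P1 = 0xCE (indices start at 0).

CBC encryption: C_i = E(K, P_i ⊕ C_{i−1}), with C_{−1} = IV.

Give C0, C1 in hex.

C0: P0 ⊕ 0x05 = 0xBB; E(K, 0xBB) = 0xB6.
C1: P1 ⊕ 0xB6 = 0x78; E(K, 0x78) = 0x75.

C0 = 0xB6, C1 = 0x75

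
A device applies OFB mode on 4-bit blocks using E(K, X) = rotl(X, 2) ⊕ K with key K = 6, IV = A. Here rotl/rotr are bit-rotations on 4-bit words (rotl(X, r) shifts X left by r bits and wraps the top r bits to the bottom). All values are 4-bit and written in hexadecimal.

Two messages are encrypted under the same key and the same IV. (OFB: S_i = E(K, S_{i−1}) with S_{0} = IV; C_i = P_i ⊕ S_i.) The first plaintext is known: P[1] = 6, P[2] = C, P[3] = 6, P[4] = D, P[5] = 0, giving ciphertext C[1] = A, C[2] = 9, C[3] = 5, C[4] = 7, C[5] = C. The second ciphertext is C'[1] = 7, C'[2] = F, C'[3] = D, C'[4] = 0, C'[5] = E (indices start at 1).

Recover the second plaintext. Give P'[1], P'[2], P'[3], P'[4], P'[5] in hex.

In OFB with a reused IV, both messages share the same keystream S_i, so C_i ⊕ C'_i = P_i ⊕ P'_i and thus P'_i = P_i ⊕ C_i ⊕ C'_i.
P'[1]: 6 ⊕ A ⊕ 7 = B.
P'[2]: C ⊕ 9 ⊕ F = A.
P'[3]: 6 ⊕ 5 ⊕ D = E.
P'[4]: D ⊕ 7 ⊕ 0 = A.
P'[5]: 0 ⊕ C ⊕ E = 2.

P'[1] = B, P'[2] = A, P'[3] = E, P'[4] = A, P'[5] = 2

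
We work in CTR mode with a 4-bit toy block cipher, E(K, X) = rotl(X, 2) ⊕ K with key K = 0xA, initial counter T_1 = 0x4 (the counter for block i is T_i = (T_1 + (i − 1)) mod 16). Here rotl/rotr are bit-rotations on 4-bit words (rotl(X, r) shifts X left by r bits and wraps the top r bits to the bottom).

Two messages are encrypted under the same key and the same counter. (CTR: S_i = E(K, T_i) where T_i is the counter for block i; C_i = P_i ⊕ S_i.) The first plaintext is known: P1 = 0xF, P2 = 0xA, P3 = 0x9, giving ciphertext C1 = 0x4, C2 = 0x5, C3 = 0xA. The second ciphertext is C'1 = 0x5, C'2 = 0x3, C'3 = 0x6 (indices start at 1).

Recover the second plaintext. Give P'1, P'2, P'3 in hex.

P'1 = 0xE, P'2 = 0xC, P'3 = 0x5

In CTR with a reused counter, both messages share the same keystream S_i, so C_i ⊕ C'_i = P_i ⊕ P'_i and thus P'_i = P_i ⊕ C_i ⊕ C'_i.
P'1: 0xF ⊕ 0x4 ⊕ 0x5 = 0xE.
P'2: 0xA ⊕ 0x5 ⊕ 0x3 = 0xC.
P'3: 0x9 ⊕ 0xA ⊕ 0x6 = 0x5.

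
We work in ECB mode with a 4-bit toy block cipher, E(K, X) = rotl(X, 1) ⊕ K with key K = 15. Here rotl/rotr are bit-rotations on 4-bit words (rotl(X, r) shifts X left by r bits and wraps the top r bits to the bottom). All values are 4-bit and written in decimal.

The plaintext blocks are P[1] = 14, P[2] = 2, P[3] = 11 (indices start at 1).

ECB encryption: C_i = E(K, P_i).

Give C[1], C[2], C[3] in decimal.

C[1]: E(K, 14) = 2.
C[2]: E(K, 2) = 11.
C[3]: E(K, 11) = 8.

C[1] = 2, C[2] = 11, C[3] = 8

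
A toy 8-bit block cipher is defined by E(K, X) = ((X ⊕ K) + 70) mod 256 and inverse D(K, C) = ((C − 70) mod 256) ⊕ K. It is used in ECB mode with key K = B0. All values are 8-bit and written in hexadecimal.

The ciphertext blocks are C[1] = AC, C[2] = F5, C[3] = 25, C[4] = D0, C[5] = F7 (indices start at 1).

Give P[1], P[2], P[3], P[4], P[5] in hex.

P[1] = 8C, P[2] = 35, P[3] = 05, P[4] = D0, P[5] = 37

ECB decryption: P_i = D(K, C_i).
P[1]: D(K, AC) = 8C.
P[2]: D(K, F5) = 35.
P[3]: D(K, 25) = 05.
P[4]: D(K, D0) = D0.
P[5]: D(K, F7) = 37.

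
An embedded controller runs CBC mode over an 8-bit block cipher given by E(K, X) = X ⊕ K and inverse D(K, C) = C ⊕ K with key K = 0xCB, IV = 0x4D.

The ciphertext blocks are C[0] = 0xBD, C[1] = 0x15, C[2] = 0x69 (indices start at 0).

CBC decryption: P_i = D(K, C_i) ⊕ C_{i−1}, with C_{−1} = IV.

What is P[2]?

P[2] = 0xB7

P[2]: D(K, 0x69) = 0xA2; 0xA2 ⊕ 0x15 = 0xB7.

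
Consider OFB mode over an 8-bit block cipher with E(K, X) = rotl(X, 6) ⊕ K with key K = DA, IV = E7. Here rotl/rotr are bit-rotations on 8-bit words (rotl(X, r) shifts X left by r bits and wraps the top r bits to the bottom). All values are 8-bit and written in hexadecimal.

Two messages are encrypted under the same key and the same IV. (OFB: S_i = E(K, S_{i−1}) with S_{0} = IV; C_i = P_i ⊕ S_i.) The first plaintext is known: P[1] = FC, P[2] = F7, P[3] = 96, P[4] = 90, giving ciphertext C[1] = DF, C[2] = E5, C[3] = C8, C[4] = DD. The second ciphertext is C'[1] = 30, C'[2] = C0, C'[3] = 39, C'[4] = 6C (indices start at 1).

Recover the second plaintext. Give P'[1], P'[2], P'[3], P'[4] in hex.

In OFB with a reused IV, both messages share the same keystream S_i, so C_i ⊕ C'_i = P_i ⊕ P'_i and thus P'_i = P_i ⊕ C_i ⊕ C'_i.
P'[1]: FC ⊕ DF ⊕ 30 = 13.
P'[2]: F7 ⊕ E5 ⊕ C0 = D2.
P'[3]: 96 ⊕ C8 ⊕ 39 = 67.
P'[4]: 90 ⊕ DD ⊕ 6C = 21.

P'[1] = 13, P'[2] = D2, P'[3] = 67, P'[4] = 21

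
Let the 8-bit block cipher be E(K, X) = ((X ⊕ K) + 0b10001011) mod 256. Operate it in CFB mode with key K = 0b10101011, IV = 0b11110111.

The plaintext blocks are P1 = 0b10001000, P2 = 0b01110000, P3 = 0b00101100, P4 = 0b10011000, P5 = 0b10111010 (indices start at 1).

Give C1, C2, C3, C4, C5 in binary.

C1 = 0b01101111, C2 = 0b00111111, C3 = 0b00110011, C4 = 0b10111011, C5 = 0b00100001

CFB encryption: C_i = P_i ⊕ E(K, C_{i−1}), with C_{0} = IV.
C1: E(K, 0b11110111) = 0b11100111; 0b10001000 ⊕ 0b11100111 = 0b01101111.
C2: E(K, 0b01101111) = 0b01001111; 0b01110000 ⊕ 0b01001111 = 0b00111111.
C3: E(K, 0b00111111) = 0b00011111; 0b00101100 ⊕ 0b00011111 = 0b00110011.
C4: E(K, 0b00110011) = 0b00100011; 0b10011000 ⊕ 0b00100011 = 0b10111011.
C5: E(K, 0b10111011) = 0b10011011; 0b10111010 ⊕ 0b10011011 = 0b00100001.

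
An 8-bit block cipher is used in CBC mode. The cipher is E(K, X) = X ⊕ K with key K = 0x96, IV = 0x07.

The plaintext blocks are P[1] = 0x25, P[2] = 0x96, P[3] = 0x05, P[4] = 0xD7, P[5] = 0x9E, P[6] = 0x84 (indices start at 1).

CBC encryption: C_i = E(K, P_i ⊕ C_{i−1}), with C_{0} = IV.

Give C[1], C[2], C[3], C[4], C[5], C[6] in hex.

C[1]: P[1] ⊕ 0x07 = 0x22; E(K, 0x22) = 0xB4.
C[2]: P[2] ⊕ 0xB4 = 0x22; E(K, 0x22) = 0xB4.
C[3]: P[3] ⊕ 0xB4 = 0xB1; E(K, 0xB1) = 0x27.
C[4]: P[4] ⊕ 0x27 = 0xF0; E(K, 0xF0) = 0x66.
C[5]: P[5] ⊕ 0x66 = 0xF8; E(K, 0xF8) = 0x6E.
C[6]: P[6] ⊕ 0x6E = 0xEA; E(K, 0xEA) = 0x7C.

C[1] = 0xB4, C[2] = 0xB4, C[3] = 0x27, C[4] = 0x66, C[5] = 0x6E, C[6] = 0x7C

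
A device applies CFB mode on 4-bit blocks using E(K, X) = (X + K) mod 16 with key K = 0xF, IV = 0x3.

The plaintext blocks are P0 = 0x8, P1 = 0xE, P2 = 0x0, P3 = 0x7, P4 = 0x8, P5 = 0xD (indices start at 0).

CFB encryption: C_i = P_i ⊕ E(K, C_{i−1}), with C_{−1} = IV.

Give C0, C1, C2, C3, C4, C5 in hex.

C0: E(K, 0x3) = 0x2; 0x8 ⊕ 0x2 = 0xA.
C1: E(K, 0xA) = 0x9; 0xE ⊕ 0x9 = 0x7.
C2: E(K, 0x7) = 0x6; 0x0 ⊕ 0x6 = 0x6.
C3: E(K, 0x6) = 0x5; 0x7 ⊕ 0x5 = 0x2.
C4: E(K, 0x2) = 0x1; 0x8 ⊕ 0x1 = 0x9.
C5: E(K, 0x9) = 0x8; 0xD ⊕ 0x8 = 0x5.

C0 = 0xA, C1 = 0x7, C2 = 0x6, C3 = 0x2, C4 = 0x9, C5 = 0x5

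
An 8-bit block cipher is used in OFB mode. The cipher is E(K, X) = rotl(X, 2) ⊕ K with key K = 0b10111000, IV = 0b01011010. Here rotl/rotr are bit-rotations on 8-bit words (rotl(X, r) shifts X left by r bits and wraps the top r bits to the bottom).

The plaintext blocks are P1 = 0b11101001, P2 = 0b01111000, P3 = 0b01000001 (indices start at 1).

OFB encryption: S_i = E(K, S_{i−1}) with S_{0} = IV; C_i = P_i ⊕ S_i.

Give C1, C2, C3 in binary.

C1: S = E(K, 0b01011010) = 0b11010001; 0b11101001 ⊕ 0b11010001 = 0b00111000.
C2: S = E(K, 0b11010001) = 0b11111111; 0b01111000 ⊕ 0b11111111 = 0b10000111.
C3: S = E(K, 0b11111111) = 0b01000111; 0b01000001 ⊕ 0b01000111 = 0b00000110.

C1 = 0b00111000, C2 = 0b10000111, C3 = 0b00000110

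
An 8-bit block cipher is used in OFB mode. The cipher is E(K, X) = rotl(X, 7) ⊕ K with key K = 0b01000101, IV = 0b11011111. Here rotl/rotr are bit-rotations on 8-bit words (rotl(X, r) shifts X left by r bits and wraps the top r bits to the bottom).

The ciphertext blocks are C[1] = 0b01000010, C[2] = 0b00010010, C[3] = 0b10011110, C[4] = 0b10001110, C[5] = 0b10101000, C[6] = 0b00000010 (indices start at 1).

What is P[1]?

P[1] = 0b11101000

OFB decryption: S_i = E(K, S_{i−1}) with S_{0} = IV; P_i = C_i ⊕ S_i.
P[1]: S = E(K, 0b11011111) = 0b10101010; 0b01000010 ⊕ 0b10101010 = 0b11101000.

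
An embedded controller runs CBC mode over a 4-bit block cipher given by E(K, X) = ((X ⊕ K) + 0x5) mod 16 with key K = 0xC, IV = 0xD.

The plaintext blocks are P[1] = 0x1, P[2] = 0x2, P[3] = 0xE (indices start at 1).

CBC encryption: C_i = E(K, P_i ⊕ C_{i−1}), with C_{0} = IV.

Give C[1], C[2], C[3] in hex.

C[1] = 0x5, C[2] = 0x0, C[3] = 0x7

C[1]: P[1] ⊕ 0xD = 0xC; E(K, 0xC) = 0x5.
C[2]: P[2] ⊕ 0x5 = 0x7; E(K, 0x7) = 0x0.
C[3]: P[3] ⊕ 0x0 = 0xE; E(K, 0xE) = 0x7.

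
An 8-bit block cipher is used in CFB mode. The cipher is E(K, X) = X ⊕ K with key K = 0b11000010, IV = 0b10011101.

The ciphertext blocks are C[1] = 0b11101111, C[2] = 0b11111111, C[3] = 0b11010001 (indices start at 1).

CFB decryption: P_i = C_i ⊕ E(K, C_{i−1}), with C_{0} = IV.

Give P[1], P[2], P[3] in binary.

P[1] = 0b10110000, P[2] = 0b11010010, P[3] = 0b11101100

P[1]: E(K, 0b10011101) = 0b01011111; 0b11101111 ⊕ 0b01011111 = 0b10110000.
P[2]: E(K, 0b11101111) = 0b00101101; 0b11111111 ⊕ 0b00101101 = 0b11010010.
P[3]: E(K, 0b11111111) = 0b00111101; 0b11010001 ⊕ 0b00111101 = 0b11101100.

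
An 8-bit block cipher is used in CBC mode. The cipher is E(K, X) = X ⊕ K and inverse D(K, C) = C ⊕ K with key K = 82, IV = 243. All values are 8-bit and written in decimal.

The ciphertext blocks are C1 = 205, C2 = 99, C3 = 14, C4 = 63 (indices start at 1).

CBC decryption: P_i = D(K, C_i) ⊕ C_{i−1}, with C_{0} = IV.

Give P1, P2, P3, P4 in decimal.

P1 = 108, P2 = 252, P3 = 63, P4 = 99

P1: D(K, 205) = 159; 159 ⊕ 243 = 108.
P2: D(K, 99) = 49; 49 ⊕ 205 = 252.
P3: D(K, 14) = 92; 92 ⊕ 99 = 63.
P4: D(K, 63) = 109; 109 ⊕ 14 = 99.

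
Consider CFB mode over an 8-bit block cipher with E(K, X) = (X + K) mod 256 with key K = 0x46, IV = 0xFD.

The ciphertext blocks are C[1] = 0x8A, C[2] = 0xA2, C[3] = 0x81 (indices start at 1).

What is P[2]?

CFB decryption: P_i = C_i ⊕ E(K, C_{i−1}), with C_{0} = IV.
P[2]: E(K, 0x8A) = 0xD0; 0xA2 ⊕ 0xD0 = 0x72.

P[2] = 0x72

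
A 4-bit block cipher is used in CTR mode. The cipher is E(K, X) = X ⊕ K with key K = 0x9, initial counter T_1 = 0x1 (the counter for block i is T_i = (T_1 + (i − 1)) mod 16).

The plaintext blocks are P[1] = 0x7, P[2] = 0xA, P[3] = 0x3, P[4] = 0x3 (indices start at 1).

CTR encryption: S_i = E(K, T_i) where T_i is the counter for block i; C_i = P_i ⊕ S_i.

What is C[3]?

C[3] = 0x9

C[1]: T = 0x1, S = E(K, T) = 0x8; 0x7 ⊕ 0x8 = 0xF.
C[2]: T = 0x2, S = E(K, T) = 0xB; 0xA ⊕ 0xB = 0x1.
C[3]: T = 0x3, S = E(K, T) = 0xA; 0x3 ⊕ 0xA = 0x9.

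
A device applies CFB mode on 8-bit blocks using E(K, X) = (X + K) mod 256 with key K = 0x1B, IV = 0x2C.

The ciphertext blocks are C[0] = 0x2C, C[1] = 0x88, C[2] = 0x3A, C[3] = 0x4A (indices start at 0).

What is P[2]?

CFB decryption: P_i = C_i ⊕ E(K, C_{i−1}), with C_{−1} = IV.
P[2]: E(K, 0x88) = 0xA3; 0x3A ⊕ 0xA3 = 0x99.

P[2] = 0x99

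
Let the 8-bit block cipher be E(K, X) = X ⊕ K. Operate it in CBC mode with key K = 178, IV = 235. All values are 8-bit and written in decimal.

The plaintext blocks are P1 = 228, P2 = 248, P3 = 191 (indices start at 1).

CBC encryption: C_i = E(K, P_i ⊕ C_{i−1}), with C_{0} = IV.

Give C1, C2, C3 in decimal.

C1 = 189, C2 = 247, C3 = 250

C1: P1 ⊕ 235 = 15; E(K, 15) = 189.
C2: P2 ⊕ 189 = 69; E(K, 69) = 247.
C3: P3 ⊕ 247 = 72; E(K, 72) = 250.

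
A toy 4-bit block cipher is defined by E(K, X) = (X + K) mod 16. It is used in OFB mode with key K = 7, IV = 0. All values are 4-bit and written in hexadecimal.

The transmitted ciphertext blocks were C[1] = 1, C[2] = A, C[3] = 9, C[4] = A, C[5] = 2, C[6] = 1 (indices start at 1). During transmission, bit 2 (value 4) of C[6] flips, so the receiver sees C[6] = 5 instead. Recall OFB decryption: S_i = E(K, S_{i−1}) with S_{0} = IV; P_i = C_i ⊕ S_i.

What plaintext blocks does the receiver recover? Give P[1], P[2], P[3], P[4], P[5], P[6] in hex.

P[1] = 6, P[2] = 4, P[3] = C, P[4] = 6, P[5] = 1, P[6] = F

Only C[6] changed, to 5. In OFB, a change in C_i flips the same bit in P_i only; the keystream is unaffected. Decrypting the received ciphertext:
P[1]: S = E(K, 0) = 7; 1 ⊕ 7 = 6.
P[2]: S = E(K, 7) = E; A ⊕ E = 4.
P[3]: S = E(K, E) = 5; 9 ⊕ 5 = C.
P[4]: S = E(K, 5) = C; A ⊕ C = 6.
P[5]: S = E(K, C) = 3; 2 ⊕ 3 = 1.
P[6]: S = E(K, 3) = A; 5 ⊕ A = F.
Blocks that differ from the original plaintext: P[6].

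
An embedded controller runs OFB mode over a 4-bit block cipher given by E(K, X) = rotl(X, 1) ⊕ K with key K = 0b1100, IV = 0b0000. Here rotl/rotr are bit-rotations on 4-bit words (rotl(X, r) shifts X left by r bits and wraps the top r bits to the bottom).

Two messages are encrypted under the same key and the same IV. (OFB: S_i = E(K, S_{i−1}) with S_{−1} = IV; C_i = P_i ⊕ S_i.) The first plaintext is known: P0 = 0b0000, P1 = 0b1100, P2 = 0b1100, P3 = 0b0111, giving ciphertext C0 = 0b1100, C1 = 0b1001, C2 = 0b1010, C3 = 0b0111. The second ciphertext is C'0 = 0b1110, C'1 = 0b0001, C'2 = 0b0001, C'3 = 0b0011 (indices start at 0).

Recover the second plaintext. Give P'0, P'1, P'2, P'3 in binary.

P'0 = 0b0010, P'1 = 0b0100, P'2 = 0b0111, P'3 = 0b0011

In OFB with a reused IV, both messages share the same keystream S_i, so C_i ⊕ C'_i = P_i ⊕ P'_i and thus P'_i = P_i ⊕ C_i ⊕ C'_i.
P'0: 0b0000 ⊕ 0b1100 ⊕ 0b1110 = 0b0010.
P'1: 0b1100 ⊕ 0b1001 ⊕ 0b0001 = 0b0100.
P'2: 0b1100 ⊕ 0b1010 ⊕ 0b0001 = 0b0111.
P'3: 0b0111 ⊕ 0b0111 ⊕ 0b0011 = 0b0011.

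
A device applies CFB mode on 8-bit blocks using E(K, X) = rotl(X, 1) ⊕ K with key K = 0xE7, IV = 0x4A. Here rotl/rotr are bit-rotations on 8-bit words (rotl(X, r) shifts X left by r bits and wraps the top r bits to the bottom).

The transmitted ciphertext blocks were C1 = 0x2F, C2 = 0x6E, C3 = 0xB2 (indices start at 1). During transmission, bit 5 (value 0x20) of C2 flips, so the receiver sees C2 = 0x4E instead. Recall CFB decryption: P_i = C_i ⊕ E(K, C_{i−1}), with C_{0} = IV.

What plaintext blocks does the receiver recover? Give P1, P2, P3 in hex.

P1 = 0x5C, P2 = 0xF7, P3 = 0xC9

Only C2 changed, to 0x4E. In CFB, a change in C_i flips the same bit in P_i and garbles P_{i+1}. Decrypting the received ciphertext:
P1: E(K, 0x4A) = 0x73; 0x2F ⊕ 0x73 = 0x5C.
P2: E(K, 0x2F) = 0xB9; 0x4E ⊕ 0xB9 = 0xF7.
P3: E(K, 0x4E) = 0x7B; 0xB2 ⊕ 0x7B = 0xC9.
Blocks that differ from the original plaintext: P2, P3.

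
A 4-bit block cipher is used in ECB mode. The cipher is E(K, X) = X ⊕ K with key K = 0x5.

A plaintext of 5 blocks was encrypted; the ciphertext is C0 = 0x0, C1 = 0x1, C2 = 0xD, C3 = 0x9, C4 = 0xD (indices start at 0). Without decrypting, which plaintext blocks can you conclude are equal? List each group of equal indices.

ECB encrypts each block independently with the same key, so equal ciphertext blocks imply equal plaintext blocks.
C2 = C4 = 0xD, so P2 = P4.

P2 = P4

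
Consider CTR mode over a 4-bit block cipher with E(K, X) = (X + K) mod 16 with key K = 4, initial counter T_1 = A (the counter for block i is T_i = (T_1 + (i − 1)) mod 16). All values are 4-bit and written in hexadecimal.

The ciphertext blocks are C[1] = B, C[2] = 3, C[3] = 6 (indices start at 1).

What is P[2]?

P[2] = C

CTR decryption: S_i = E(K, T_i) where T_i is the counter for block i; P_i = C_i ⊕ S_i.
P[2]: T = B, S = E(K, T) = F; 3 ⊕ F = C.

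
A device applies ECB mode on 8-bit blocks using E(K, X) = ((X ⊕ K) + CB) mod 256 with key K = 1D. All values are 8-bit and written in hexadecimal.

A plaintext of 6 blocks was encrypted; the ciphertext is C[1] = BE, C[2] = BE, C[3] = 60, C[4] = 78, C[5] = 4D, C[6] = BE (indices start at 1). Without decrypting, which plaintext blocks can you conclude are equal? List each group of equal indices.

ECB encrypts each block independently with the same key, so equal ciphertext blocks imply equal plaintext blocks.
C[1] = C[2] = C[6] = BE, so P[1] = P[2] = P[6].

P[1] = P[2] = P[6]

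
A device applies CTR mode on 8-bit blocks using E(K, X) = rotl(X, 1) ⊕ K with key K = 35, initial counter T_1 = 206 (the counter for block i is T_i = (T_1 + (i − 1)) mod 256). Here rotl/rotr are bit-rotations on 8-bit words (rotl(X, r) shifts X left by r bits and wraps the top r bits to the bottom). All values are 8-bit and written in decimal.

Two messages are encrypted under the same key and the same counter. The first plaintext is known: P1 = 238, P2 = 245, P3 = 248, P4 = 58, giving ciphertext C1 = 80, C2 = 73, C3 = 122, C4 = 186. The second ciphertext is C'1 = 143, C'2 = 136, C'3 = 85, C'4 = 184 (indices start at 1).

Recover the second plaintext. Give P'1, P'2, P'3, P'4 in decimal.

P'1 = 49, P'2 = 52, P'3 = 215, P'4 = 56

In CTR with a reused counter, both messages share the same keystream S_i, so C_i ⊕ C'_i = P_i ⊕ P'_i and thus P'_i = P_i ⊕ C_i ⊕ C'_i.
P'1: 238 ⊕ 80 ⊕ 143 = 49.
P'2: 245 ⊕ 73 ⊕ 136 = 52.
P'3: 248 ⊕ 122 ⊕ 85 = 215.
P'4: 58 ⊕ 186 ⊕ 184 = 56.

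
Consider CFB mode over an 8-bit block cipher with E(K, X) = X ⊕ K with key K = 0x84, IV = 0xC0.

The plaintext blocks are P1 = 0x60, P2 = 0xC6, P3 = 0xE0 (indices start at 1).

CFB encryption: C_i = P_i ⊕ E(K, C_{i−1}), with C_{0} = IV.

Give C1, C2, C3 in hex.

C1 = 0x24, C2 = 0x66, C3 = 0x02

C1: E(K, 0xC0) = 0x44; 0x60 ⊕ 0x44 = 0x24.
C2: E(K, 0x24) = 0xA0; 0xC6 ⊕ 0xA0 = 0x66.
C3: E(K, 0x66) = 0xE2; 0xE0 ⊕ 0xE2 = 0x02.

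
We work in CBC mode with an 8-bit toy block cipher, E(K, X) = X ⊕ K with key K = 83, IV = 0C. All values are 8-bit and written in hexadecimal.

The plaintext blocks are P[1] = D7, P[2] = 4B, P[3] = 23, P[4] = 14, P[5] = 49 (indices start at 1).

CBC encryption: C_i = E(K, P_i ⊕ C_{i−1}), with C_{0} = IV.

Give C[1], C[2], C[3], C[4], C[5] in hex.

C[1]: P[1] ⊕ 0C = DB; E(K, DB) = 58.
C[2]: P[2] ⊕ 58 = 13; E(K, 13) = 90.
C[3]: P[3] ⊕ 90 = B3; E(K, B3) = 30.
C[4]: P[4] ⊕ 30 = 24; E(K, 24) = A7.
C[5]: P[5] ⊕ A7 = EE; E(K, EE) = 6D.

C[1] = 58, C[2] = 90, C[3] = 30, C[4] = A7, C[5] = 6D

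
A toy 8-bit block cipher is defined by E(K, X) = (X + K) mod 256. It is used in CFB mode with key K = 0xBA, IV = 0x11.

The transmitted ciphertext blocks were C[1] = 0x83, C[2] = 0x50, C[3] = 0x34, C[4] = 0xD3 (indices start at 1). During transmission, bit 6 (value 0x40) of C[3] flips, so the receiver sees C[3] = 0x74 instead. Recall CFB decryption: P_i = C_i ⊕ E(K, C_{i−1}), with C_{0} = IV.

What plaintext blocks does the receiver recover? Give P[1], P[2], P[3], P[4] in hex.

Only C[3] changed, to 0x74. In CFB, a change in C_i flips the same bit in P_i and garbles P_{i+1}. Decrypting the received ciphertext:
P[1]: E(K, 0x11) = 0xCB; 0x83 ⊕ 0xCB = 0x48.
P[2]: E(K, 0x83) = 0x3D; 0x50 ⊕ 0x3D = 0x6D.
P[3]: E(K, 0x50) = 0x0A; 0x74 ⊕ 0x0A = 0x7E.
P[4]: E(K, 0x74) = 0x2E; 0xD3 ⊕ 0x2E = 0xFD.
Blocks that differ from the original plaintext: P[3], P[4].

P[1] = 0x48, P[2] = 0x6D, P[3] = 0x7E, P[4] = 0xFD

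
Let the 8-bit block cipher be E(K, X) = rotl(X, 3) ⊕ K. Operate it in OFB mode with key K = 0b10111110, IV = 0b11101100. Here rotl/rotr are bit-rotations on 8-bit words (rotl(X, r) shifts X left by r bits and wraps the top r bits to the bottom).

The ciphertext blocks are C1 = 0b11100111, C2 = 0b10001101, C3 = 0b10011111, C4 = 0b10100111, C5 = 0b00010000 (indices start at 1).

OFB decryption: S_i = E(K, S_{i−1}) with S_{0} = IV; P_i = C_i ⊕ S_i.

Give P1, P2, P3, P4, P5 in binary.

P1 = 0b00111110, P2 = 0b11111101, P3 = 0b10100010, P4 = 0b11110000, P5 = 0b00010100

P1: S = E(K, 0b11101100) = 0b11011001; 0b11100111 ⊕ 0b11011001 = 0b00111110.
P2: S = E(K, 0b11011001) = 0b01110000; 0b10001101 ⊕ 0b01110000 = 0b11111101.
P3: S = E(K, 0b01110000) = 0b00111101; 0b10011111 ⊕ 0b00111101 = 0b10100010.
P4: S = E(K, 0b00111101) = 0b01010111; 0b10100111 ⊕ 0b01010111 = 0b11110000.
P5: S = E(K, 0b01010111) = 0b00000100; 0b00010000 ⊕ 0b00000100 = 0b00010100.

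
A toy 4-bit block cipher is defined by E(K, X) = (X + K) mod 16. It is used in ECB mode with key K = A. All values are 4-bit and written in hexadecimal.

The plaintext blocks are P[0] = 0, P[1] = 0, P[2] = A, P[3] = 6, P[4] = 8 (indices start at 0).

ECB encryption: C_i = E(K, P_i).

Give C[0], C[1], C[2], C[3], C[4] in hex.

C[0] = A, C[1] = A, C[2] = 4, C[3] = 0, C[4] = 2

C[0]: E(K, 0) = A.
C[1]: E(K, 0) = A.
C[2]: E(K, A) = 4.
C[3]: E(K, 6) = 0.
C[4]: E(K, 8) = 2.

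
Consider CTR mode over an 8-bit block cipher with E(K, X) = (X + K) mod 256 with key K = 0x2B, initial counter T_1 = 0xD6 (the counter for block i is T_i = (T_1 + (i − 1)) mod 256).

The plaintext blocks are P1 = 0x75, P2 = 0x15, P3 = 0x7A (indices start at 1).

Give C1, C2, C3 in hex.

CTR encryption: S_i = E(K, T_i) where T_i is the counter for block i; C_i = P_i ⊕ S_i.
C1: T = 0xD6, S = E(K, T) = 0x01; 0x75 ⊕ 0x01 = 0x74.
C2: T = 0xD7, S = E(K, T) = 0x02; 0x15 ⊕ 0x02 = 0x17.
C3: T = 0xD8, S = E(K, T) = 0x03; 0x7A ⊕ 0x03 = 0x79.

C1 = 0x74, C2 = 0x17, C3 = 0x79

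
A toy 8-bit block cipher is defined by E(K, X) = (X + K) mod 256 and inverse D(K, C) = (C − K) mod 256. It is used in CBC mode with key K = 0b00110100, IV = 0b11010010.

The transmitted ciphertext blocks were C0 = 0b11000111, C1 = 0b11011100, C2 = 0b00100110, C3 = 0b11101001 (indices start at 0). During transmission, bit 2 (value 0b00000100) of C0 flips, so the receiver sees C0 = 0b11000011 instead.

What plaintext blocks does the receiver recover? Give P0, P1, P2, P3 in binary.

P0 = 0b01011101, P1 = 0b01101011, P2 = 0b00101110, P3 = 0b10010011

CBC decryption: P_i = D(K, C_i) ⊕ C_{i−1}, with C_{−1} = IV.
Only C0 changed, to 0b11000011. In CBC, a change in C_i garbles P_i and flips the same bit in P_{i+1}. Decrypting the received ciphertext:
P0: D(K, 0b11000011) = 0b10001111; 0b10001111 ⊕ 0b11010010 = 0b01011101.
P1: D(K, 0b11011100) = 0b10101000; 0b10101000 ⊕ 0b11000011 = 0b01101011.
P2: D(K, 0b00100110) = 0b11110010; 0b11110010 ⊕ 0b11011100 = 0b00101110.
P3: D(K, 0b11101001) = 0b10110101; 0b10110101 ⊕ 0b00100110 = 0b10010011.
Blocks that differ from the original plaintext: P0, P1.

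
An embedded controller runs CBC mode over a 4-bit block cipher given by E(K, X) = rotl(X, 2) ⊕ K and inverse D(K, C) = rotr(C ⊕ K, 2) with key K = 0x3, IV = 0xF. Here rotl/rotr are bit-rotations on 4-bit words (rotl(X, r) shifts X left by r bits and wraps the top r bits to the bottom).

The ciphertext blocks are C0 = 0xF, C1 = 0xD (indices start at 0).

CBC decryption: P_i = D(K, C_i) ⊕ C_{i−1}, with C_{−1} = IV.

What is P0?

P0: D(K, 0xF) = 0x3; 0x3 ⊕ 0xF = 0xC.

P0 = 0xC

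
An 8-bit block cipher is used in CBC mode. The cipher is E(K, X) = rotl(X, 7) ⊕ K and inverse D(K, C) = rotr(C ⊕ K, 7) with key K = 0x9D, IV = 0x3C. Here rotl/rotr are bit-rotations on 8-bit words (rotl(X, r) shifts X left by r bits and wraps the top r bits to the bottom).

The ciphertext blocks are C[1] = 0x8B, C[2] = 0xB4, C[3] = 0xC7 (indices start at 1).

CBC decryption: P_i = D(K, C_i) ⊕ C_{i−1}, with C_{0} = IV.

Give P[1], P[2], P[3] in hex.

P[1]: D(K, 0x8B) = 0x2C; 0x2C ⊕ 0x3C = 0x10.
P[2]: D(K, 0xB4) = 0x52; 0x52 ⊕ 0x8B = 0xD9.
P[3]: D(K, 0xC7) = 0xB4; 0xB4 ⊕ 0xB4 = 0x00.

P[1] = 0x10, P[2] = 0xD9, P[3] = 0x00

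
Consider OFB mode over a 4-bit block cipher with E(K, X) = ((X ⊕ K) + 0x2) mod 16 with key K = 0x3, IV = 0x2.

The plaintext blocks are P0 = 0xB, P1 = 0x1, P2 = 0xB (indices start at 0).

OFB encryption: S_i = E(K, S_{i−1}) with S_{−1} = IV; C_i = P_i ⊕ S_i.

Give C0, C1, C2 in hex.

C0 = 0x8, C1 = 0x3, C2 = 0x8

C0: S = E(K, 0x2) = 0x3; 0xB ⊕ 0x3 = 0x8.
C1: S = E(K, 0x3) = 0x2; 0x1 ⊕ 0x2 = 0x3.
C2: S = E(K, 0x2) = 0x3; 0xB ⊕ 0x3 = 0x8.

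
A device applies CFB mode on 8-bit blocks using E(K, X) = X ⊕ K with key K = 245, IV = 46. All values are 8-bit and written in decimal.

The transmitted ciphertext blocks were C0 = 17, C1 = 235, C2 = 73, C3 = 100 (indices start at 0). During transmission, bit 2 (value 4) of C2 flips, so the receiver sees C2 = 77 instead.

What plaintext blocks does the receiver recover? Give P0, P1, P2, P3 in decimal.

CFB decryption: P_i = C_i ⊕ E(K, C_{i−1}), with C_{−1} = IV.
Only C2 changed, to 77. In CFB, a change in C_i flips the same bit in P_i and garbles P_{i+1}. Decrypting the received ciphertext:
P0: E(K, 46) = 219; 17 ⊕ 219 = 202.
P1: E(K, 17) = 228; 235 ⊕ 228 = 15.
P2: E(K, 235) = 30; 77 ⊕ 30 = 83.
P3: E(K, 77) = 184; 100 ⊕ 184 = 220.
Blocks that differ from the original plaintext: P2, P3.

P0 = 202, P1 = 15, P2 = 83, P3 = 220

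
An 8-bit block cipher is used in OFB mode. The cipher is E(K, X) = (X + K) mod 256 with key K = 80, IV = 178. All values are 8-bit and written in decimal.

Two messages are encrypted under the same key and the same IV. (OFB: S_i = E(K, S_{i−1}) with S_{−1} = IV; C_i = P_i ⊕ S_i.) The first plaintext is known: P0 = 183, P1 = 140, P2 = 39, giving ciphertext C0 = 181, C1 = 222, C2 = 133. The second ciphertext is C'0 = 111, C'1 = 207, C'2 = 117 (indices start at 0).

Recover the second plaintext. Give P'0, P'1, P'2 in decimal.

In OFB with a reused IV, both messages share the same keystream S_i, so C_i ⊕ C'_i = P_i ⊕ P'_i and thus P'_i = P_i ⊕ C_i ⊕ C'_i.
P'0: 183 ⊕ 181 ⊕ 111 = 109.
P'1: 140 ⊕ 222 ⊕ 207 = 157.
P'2: 39 ⊕ 133 ⊕ 117 = 215.

P'0 = 109, P'1 = 157, P'2 = 215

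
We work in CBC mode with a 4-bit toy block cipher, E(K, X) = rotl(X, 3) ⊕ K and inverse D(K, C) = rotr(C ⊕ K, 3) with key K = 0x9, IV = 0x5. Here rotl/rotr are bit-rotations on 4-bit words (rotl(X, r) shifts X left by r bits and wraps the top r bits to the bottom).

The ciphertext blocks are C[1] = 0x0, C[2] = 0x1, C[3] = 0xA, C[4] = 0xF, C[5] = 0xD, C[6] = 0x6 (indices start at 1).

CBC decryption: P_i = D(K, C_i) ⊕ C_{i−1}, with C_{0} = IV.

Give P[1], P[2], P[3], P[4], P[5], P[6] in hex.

P[1] = 0x6, P[2] = 0x1, P[3] = 0x7, P[4] = 0x6, P[5] = 0x7, P[6] = 0x2

P[1]: D(K, 0x0) = 0x3; 0x3 ⊕ 0x5 = 0x6.
P[2]: D(K, 0x1) = 0x1; 0x1 ⊕ 0x0 = 0x1.
P[3]: D(K, 0xA) = 0x6; 0x6 ⊕ 0x1 = 0x7.
P[4]: D(K, 0xF) = 0xC; 0xC ⊕ 0xA = 0x6.
P[5]: D(K, 0xD) = 0x8; 0x8 ⊕ 0xF = 0x7.
P[6]: D(K, 0x6) = 0xF; 0xF ⊕ 0xD = 0x2.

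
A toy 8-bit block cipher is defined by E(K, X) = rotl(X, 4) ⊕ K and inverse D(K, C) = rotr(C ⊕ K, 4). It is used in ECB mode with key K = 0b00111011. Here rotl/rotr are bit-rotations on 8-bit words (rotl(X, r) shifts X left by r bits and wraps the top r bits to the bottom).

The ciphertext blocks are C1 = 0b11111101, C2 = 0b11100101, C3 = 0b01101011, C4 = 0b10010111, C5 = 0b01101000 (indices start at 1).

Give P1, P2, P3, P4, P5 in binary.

ECB decryption: P_i = D(K, C_i).
P1: D(K, 0b11111101) = 0b01101100.
P2: D(K, 0b11100101) = 0b11101101.
P3: D(K, 0b01101011) = 0b00000101.
P4: D(K, 0b10010111) = 0b11001010.
P5: D(K, 0b01101000) = 0b00110101.

P1 = 0b01101100, P2 = 0b11101101, P3 = 0b00000101, P4 = 0b11001010, P5 = 0b00110101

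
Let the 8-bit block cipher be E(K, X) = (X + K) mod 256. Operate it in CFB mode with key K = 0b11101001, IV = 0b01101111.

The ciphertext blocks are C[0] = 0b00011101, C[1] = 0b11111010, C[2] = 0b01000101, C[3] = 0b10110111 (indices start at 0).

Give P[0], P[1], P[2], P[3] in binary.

P[0] = 0b01000101, P[1] = 0b11111100, P[2] = 0b10100110, P[3] = 0b10011001

CFB decryption: P_i = C_i ⊕ E(K, C_{i−1}), with C_{−1} = IV.
P[0]: E(K, 0b01101111) = 0b01011000; 0b00011101 ⊕ 0b01011000 = 0b01000101.
P[1]: E(K, 0b00011101) = 0b00000110; 0b11111010 ⊕ 0b00000110 = 0b11111100.
P[2]: E(K, 0b11111010) = 0b11100011; 0b01000101 ⊕ 0b11100011 = 0b10100110.
P[3]: E(K, 0b01000101) = 0b00101110; 0b10110111 ⊕ 0b00101110 = 0b10011001.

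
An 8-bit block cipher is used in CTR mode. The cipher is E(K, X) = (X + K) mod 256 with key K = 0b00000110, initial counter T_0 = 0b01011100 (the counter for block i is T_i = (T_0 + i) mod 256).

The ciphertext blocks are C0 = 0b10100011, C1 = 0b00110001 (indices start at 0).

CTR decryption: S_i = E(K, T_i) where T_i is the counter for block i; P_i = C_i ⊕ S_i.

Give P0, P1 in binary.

P0: T = 0b01011100, S = E(K, T) = 0b01100010; 0b10100011 ⊕ 0b01100010 = 0b11000001.
P1: T = 0b01011101, S = E(K, T) = 0b01100011; 0b00110001 ⊕ 0b01100011 = 0b01010010.

P0 = 0b11000001, P1 = 0b01010010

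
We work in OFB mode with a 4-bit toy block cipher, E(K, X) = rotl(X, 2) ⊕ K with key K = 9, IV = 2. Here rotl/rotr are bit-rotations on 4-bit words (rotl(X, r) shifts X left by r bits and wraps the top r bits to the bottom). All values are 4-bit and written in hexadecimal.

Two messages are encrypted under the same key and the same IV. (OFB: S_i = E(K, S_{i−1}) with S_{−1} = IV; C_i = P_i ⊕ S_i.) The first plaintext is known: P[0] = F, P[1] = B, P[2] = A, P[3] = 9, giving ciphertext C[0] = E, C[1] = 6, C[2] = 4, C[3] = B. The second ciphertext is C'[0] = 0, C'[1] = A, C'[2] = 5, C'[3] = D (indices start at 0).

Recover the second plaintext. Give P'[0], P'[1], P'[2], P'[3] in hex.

In OFB with a reused IV, both messages share the same keystream S_i, so C_i ⊕ C'_i = P_i ⊕ P'_i and thus P'_i = P_i ⊕ C_i ⊕ C'_i.
P'[0]: F ⊕ E ⊕ 0 = 1.
P'[1]: B ⊕ 6 ⊕ A = 7.
P'[2]: A ⊕ 4 ⊕ 5 = B.
P'[3]: 9 ⊕ B ⊕ D = F.

P'[0] = 1, P'[1] = 7, P'[2] = B, P'[3] = F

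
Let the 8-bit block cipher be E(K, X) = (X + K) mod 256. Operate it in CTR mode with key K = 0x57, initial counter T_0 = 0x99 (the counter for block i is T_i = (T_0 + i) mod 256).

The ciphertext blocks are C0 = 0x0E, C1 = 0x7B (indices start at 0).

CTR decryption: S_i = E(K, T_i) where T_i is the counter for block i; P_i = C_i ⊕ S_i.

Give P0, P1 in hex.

P0: T = 0x99, S = E(K, T) = 0xF0; 0x0E ⊕ 0xF0 = 0xFE.
P1: T = 0x9A, S = E(K, T) = 0xF1; 0x7B ⊕ 0xF1 = 0x8A.

P0 = 0xFE, P1 = 0x8A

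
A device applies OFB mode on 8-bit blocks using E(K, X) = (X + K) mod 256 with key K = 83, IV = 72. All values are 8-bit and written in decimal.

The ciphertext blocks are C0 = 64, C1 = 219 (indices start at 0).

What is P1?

P1 = 53

OFB decryption: S_i = E(K, S_{i−1}) with S_{−1} = IV; P_i = C_i ⊕ S_i.
P0: S = E(K, 72) = 155; 64 ⊕ 155 = 219.
P1: S = E(K, 155) = 238; 219 ⊕ 238 = 53.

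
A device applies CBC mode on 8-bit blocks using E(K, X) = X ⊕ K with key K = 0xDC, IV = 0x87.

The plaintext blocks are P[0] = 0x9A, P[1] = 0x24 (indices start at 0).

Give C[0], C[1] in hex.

C[0] = 0xC1, C[1] = 0x39

CBC encryption: C_i = E(K, P_i ⊕ C_{i−1}), with C_{−1} = IV.
C[0]: P[0] ⊕ 0x87 = 0x1D; E(K, 0x1D) = 0xC1.
C[1]: P[1] ⊕ 0xC1 = 0xE5; E(K, 0xE5) = 0x39.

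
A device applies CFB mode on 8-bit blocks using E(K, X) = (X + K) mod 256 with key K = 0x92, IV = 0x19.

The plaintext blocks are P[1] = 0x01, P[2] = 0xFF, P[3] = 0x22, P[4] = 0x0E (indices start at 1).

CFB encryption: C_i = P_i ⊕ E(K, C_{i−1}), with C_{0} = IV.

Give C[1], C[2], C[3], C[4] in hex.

C[1] = 0xAA, C[2] = 0xC3, C[3] = 0x77, C[4] = 0x07

C[1]: E(K, 0x19) = 0xAB; 0x01 ⊕ 0xAB = 0xAA.
C[2]: E(K, 0xAA) = 0x3C; 0xFF ⊕ 0x3C = 0xC3.
C[3]: E(K, 0xC3) = 0x55; 0x22 ⊕ 0x55 = 0x77.
C[4]: E(K, 0x77) = 0x09; 0x0E ⊕ 0x09 = 0x07.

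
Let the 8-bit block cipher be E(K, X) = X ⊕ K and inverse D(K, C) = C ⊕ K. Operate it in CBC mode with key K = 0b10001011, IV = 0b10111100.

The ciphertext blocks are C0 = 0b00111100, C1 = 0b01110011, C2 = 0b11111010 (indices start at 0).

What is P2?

CBC decryption: P_i = D(K, C_i) ⊕ C_{i−1}, with C_{−1} = IV.
P2: D(K, 0b11111010) = 0b01110001; 0b01110001 ⊕ 0b01110011 = 0b00000010.

P2 = 0b00000010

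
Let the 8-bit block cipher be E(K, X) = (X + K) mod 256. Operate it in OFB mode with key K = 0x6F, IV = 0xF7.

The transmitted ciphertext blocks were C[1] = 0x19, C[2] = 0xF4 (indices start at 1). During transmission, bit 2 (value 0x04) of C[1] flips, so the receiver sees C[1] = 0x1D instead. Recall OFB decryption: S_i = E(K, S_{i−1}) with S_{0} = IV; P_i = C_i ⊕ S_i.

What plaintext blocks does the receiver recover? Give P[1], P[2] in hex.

P[1] = 0x7B, P[2] = 0x21

Only C[1] changed, to 0x1D. In OFB, a change in C_i flips the same bit in P_i only; the keystream is unaffected. Decrypting the received ciphertext:
P[1]: S = E(K, 0xF7) = 0x66; 0x1D ⊕ 0x66 = 0x7B.
P[2]: S = E(K, 0x66) = 0xD5; 0xF4 ⊕ 0xD5 = 0x21.
Blocks that differ from the original plaintext: P[1].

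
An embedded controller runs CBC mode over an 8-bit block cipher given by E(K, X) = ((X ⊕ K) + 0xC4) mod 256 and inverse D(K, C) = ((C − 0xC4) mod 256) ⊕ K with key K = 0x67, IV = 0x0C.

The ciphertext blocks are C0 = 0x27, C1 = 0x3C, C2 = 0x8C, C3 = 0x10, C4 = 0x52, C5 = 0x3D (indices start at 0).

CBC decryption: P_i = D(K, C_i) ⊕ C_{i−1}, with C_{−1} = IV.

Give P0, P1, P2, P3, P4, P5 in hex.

P0 = 0x08, P1 = 0x38, P2 = 0x93, P3 = 0xA7, P4 = 0xF9, P5 = 0x4C

P0: D(K, 0x27) = 0x04; 0x04 ⊕ 0x0C = 0x08.
P1: D(K, 0x3C) = 0x1F; 0x1F ⊕ 0x27 = 0x38.
P2: D(K, 0x8C) = 0xAF; 0xAF ⊕ 0x3C = 0x93.
P3: D(K, 0x10) = 0x2B; 0x2B ⊕ 0x8C = 0xA7.
P4: D(K, 0x52) = 0xE9; 0xE9 ⊕ 0x10 = 0xF9.
P5: D(K, 0x3D) = 0x1E; 0x1E ⊕ 0x52 = 0x4C.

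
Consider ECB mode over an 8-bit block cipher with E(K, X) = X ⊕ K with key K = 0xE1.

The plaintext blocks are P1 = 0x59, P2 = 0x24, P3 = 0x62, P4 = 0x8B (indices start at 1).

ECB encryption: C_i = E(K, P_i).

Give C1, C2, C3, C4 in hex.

C1: E(K, 0x59) = 0xB8.
C2: E(K, 0x24) = 0xC5.
C3: E(K, 0x62) = 0x83.
C4: E(K, 0x8B) = 0x6A.

C1 = 0xB8, C2 = 0xC5, C3 = 0x83, C4 = 0x6A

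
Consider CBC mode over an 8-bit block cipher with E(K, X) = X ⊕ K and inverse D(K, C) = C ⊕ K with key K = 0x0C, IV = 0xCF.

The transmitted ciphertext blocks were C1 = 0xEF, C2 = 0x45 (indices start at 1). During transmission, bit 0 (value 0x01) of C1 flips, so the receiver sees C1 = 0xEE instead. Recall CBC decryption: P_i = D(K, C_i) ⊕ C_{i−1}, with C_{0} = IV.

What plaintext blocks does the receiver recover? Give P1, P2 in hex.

P1 = 0x2D, P2 = 0xA7

Only C1 changed, to 0xEE. In CBC, a change in C_i garbles P_i and flips the same bit in P_{i+1}. Decrypting the received ciphertext:
P1: D(K, 0xEE) = 0xE2; 0xE2 ⊕ 0xCF = 0x2D.
P2: D(K, 0x45) = 0x49; 0x49 ⊕ 0xEE = 0xA7.
Blocks that differ from the original plaintext: P1, P2.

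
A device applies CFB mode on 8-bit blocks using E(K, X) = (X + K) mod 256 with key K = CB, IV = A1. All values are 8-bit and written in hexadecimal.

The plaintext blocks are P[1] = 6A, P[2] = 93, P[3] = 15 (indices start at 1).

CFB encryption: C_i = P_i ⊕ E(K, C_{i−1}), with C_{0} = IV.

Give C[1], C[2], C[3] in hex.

C[1]: E(K, A1) = 6C; 6A ⊕ 6C = 06.
C[2]: E(K, 06) = D1; 93 ⊕ D1 = 42.
C[3]: E(K, 42) = 0D; 15 ⊕ 0D = 18.

C[1] = 06, C[2] = 42, C[3] = 18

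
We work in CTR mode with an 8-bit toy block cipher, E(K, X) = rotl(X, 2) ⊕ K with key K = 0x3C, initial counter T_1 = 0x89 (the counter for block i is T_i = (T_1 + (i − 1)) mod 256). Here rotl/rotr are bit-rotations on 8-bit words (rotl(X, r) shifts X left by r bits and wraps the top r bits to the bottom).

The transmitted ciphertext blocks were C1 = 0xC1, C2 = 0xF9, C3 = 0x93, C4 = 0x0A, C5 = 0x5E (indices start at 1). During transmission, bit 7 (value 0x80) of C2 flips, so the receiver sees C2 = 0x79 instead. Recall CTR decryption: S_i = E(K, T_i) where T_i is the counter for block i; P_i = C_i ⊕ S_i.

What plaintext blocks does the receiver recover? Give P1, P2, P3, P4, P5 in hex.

Only C2 changed, to 0x79. In CTR, a change in C_i flips the same bit in P_i only; the keystream is unaffected. Decrypting the received ciphertext:
P1: T = 0x89, S = E(K, T) = 0x1A; 0xC1 ⊕ 0x1A = 0xDB.
P2: T = 0x8A, S = E(K, T) = 0x16; 0x79 ⊕ 0x16 = 0x6F.
P3: T = 0x8B, S = E(K, T) = 0x12; 0x93 ⊕ 0x12 = 0x81.
P4: T = 0x8C, S = E(K, T) = 0x0E; 0x0A ⊕ 0x0E = 0x04.
P5: T = 0x8D, S = E(K, T) = 0x0A; 0x5E ⊕ 0x0A = 0x54.
Blocks that differ from the original plaintext: P2.

P1 = 0xDB, P2 = 0x6F, P3 = 0x81, P4 = 0x04, P5 = 0x54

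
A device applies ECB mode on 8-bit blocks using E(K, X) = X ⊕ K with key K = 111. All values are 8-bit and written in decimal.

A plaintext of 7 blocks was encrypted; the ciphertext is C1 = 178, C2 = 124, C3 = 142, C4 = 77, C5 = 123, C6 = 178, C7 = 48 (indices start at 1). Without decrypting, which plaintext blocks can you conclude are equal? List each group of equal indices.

ECB encrypts each block independently with the same key, so equal ciphertext blocks imply equal plaintext blocks.
C1 = C6 = 178, so P1 = P6.

P1 = P6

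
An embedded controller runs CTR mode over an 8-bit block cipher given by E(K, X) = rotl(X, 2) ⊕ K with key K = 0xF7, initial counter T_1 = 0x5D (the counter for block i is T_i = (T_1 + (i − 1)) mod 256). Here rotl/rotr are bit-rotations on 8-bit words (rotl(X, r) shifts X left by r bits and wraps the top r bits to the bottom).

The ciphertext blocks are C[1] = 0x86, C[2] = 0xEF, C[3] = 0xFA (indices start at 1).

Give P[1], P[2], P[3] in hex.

P[1] = 0x04, P[2] = 0x61, P[3] = 0x70

CTR decryption: S_i = E(K, T_i) where T_i is the counter for block i; P_i = C_i ⊕ S_i.
P[1]: T = 0x5D, S = E(K, T) = 0x82; 0x86 ⊕ 0x82 = 0x04.
P[2]: T = 0x5E, S = E(K, T) = 0x8E; 0xEF ⊕ 0x8E = 0x61.
P[3]: T = 0x5F, S = E(K, T) = 0x8A; 0xFA ⊕ 0x8A = 0x70.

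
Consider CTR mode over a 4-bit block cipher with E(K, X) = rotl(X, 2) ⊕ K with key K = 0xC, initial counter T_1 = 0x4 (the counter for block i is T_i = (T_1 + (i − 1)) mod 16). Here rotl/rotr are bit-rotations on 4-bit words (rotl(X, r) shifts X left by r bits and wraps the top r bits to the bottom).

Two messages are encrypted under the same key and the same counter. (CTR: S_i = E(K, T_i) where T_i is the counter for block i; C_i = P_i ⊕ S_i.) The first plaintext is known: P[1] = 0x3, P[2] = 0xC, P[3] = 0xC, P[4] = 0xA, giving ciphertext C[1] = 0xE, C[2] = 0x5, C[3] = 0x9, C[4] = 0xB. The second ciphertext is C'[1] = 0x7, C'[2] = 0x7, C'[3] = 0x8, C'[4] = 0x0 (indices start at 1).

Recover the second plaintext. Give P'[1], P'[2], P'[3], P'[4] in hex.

In CTR with a reused counter, both messages share the same keystream S_i, so C_i ⊕ C'_i = P_i ⊕ P'_i and thus P'_i = P_i ⊕ C_i ⊕ C'_i.
P'[1]: 0x3 ⊕ 0xE ⊕ 0x7 = 0xA.
P'[2]: 0xC ⊕ 0x5 ⊕ 0x7 = 0xE.
P'[3]: 0xC ⊕ 0x9 ⊕ 0x8 = 0xD.
P'[4]: 0xA ⊕ 0xB ⊕ 0x0 = 0x1.

P'[1] = 0xA, P'[2] = 0xE, P'[3] = 0xD, P'[4] = 0x1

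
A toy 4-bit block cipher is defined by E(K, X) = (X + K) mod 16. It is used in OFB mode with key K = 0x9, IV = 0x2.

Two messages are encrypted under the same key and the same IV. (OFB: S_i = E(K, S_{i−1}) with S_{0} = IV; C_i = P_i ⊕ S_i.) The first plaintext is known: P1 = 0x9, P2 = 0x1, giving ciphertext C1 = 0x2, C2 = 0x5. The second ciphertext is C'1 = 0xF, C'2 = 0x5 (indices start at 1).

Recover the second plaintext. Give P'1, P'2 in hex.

P'1 = 0x4, P'2 = 0x1

In OFB with a reused IV, both messages share the same keystream S_i, so C_i ⊕ C'_i = P_i ⊕ P'_i and thus P'_i = P_i ⊕ C_i ⊕ C'_i.
P'1: 0x9 ⊕ 0x2 ⊕ 0xF = 0x4.
P'2: 0x1 ⊕ 0x5 ⊕ 0x5 = 0x1.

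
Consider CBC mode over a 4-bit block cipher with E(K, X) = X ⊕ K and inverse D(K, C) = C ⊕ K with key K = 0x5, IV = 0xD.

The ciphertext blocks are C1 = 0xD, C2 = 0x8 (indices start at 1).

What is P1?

P1 = 0x5

CBC decryption: P_i = D(K, C_i) ⊕ C_{i−1}, with C_{0} = IV.
P1: D(K, 0xD) = 0x8; 0x8 ⊕ 0xD = 0x5.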